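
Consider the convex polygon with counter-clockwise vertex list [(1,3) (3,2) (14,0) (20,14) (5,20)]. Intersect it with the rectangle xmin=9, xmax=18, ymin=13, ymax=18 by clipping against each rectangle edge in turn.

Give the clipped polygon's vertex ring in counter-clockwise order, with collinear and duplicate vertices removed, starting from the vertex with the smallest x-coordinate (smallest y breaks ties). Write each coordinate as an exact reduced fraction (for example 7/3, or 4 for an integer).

Clipped polygon: [(9,13) (18,13) (18,74/5) (10,18) (9,18)]

1. After x ≥ 9: [(9,10/11) (14,0) (20,14) (9,92/5)]
2. After x ≤ 18: [(9,10/11) (14,0) (18,28/3) (18,74/5) (9,92/5)]
3. After y ≥ 13: [(9,13) (18,13) (18,74/5) (9,92/5)]
4. After y ≤ 18: [(9,18) (9,13) (18,13) (18,74/5) (10,18)]
5. Canonical ring: [(9,13) (18,13) (18,74/5) (10,18) (9,18)]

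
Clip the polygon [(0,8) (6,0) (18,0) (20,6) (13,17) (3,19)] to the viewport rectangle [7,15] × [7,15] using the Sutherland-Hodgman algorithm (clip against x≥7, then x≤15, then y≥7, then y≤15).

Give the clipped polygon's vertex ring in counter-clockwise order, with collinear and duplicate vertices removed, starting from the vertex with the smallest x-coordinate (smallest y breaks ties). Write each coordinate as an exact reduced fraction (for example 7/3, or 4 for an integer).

1. After x ≥ 7: [(7,0) (18,0) (20,6) (13,17) (7,91/5)]
2. After x ≤ 15: [(7,0) (15,0) (15,97/7) (13,17) (7,91/5)]
3. After y ≥ 7: [(7,7) (15,7) (15,97/7) (13,17) (7,91/5)]
4. After y ≤ 15: [(7,15) (7,7) (15,7) (15,97/7) (157/11,15)]
5. Canonical ring: [(7,7) (15,7) (15,97/7) (157/11,15) (7,15)]

Clipped polygon: [(7,7) (15,7) (15,97/7) (157/11,15) (7,15)]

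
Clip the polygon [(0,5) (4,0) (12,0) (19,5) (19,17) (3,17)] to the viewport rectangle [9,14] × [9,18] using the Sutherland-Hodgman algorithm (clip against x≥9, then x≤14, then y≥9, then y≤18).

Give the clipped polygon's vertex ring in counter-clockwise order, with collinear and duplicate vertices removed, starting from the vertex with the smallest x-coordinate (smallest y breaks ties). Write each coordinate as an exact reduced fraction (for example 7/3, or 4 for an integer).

1. After x ≥ 9: [(9,0) (12,0) (19,5) (19,17) (9,17)]
2. After x ≤ 14: [(9,0) (12,0) (14,10/7) (14,17) (9,17)]
3. After y ≥ 9: [(9,9) (14,9) (14,17) (9,17)]
4. After y ≤ 18: [(9,9) (14,9) (14,17) (9,17)]
5. Canonical ring: [(9,9) (14,9) (14,17) (9,17)]

Clipped polygon: [(9,9) (14,9) (14,17) (9,17)]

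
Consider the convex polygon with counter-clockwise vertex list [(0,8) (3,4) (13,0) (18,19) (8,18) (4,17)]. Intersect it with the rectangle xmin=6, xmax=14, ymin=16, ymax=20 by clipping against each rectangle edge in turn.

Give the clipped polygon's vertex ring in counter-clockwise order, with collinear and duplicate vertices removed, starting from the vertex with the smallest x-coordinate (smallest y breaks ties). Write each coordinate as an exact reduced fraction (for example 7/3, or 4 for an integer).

Clipped polygon: [(6,16) (14,16) (14,93/5) (8,18) (6,35/2)]

1. After x ≥ 6: [(6,14/5) (13,0) (18,19) (8,18) (6,35/2)]
2. After x ≤ 14: [(6,14/5) (13,0) (14,19/5) (14,93/5) (8,18) (6,35/2)]
3. After y ≥ 16: [(6,16) (14,16) (14,93/5) (8,18) (6,35/2)]
4. After y ≤ 20: [(6,16) (14,16) (14,93/5) (8,18) (6,35/2)]
5. Canonical ring: [(6,16) (14,16) (14,93/5) (8,18) (6,35/2)]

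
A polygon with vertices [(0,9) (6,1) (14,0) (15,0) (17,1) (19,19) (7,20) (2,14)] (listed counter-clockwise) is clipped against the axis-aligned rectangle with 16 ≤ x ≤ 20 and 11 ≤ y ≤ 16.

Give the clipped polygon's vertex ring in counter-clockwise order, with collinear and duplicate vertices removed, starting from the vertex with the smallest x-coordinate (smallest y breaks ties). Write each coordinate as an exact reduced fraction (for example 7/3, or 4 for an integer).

1. After x ≥ 16: [(16,1/2) (17,1) (19,19) (16,77/4)]
2. After x ≤ 20: [(16,1/2) (17,1) (19,19) (16,77/4)]
3. After y ≥ 11: [(16,11) (163/9,11) (19,19) (16,77/4)]
4. After y ≤ 16: [(16,16) (16,11) (163/9,11) (56/3,16)]
5. Canonical ring: [(16,11) (163/9,11) (56/3,16) (16,16)]

Clipped polygon: [(16,11) (163/9,11) (56/3,16) (16,16)]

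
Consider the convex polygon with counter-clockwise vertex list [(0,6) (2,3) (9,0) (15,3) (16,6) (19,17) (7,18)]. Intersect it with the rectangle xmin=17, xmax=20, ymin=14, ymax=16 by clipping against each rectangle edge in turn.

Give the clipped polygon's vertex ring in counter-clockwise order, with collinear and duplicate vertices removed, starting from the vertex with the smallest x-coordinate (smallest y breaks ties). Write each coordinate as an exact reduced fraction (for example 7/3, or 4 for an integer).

Clipped polygon: [(17,14) (200/11,14) (206/11,16) (17,16)]

1. After x ≥ 17: [(17,29/3) (19,17) (17,103/6)]
2. After x ≤ 20: [(17,29/3) (19,17) (17,103/6)]
3. After y ≥ 14: [(17,14) (200/11,14) (19,17) (17,103/6)]
4. After y ≤ 16: [(17,16) (17,14) (200/11,14) (206/11,16)]
5. Canonical ring: [(17,14) (200/11,14) (206/11,16) (17,16)]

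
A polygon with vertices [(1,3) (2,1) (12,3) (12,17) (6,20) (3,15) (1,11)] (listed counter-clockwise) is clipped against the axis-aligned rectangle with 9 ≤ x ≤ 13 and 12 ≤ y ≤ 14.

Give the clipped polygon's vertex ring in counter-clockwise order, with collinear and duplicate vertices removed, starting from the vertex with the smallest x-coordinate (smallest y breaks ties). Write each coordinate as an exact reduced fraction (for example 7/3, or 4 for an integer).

Clipped polygon: [(9,12) (12,12) (12,14) (9,14)]

1. After x ≥ 9: [(9,12/5) (12,3) (12,17) (9,37/2)]
2. After x ≤ 13: [(9,12/5) (12,3) (12,17) (9,37/2)]
3. After y ≥ 12: [(9,12) (12,12) (12,17) (9,37/2)]
4. After y ≤ 14: [(9,14) (9,12) (12,12) (12,14)]
5. Canonical ring: [(9,12) (12,12) (12,14) (9,14)]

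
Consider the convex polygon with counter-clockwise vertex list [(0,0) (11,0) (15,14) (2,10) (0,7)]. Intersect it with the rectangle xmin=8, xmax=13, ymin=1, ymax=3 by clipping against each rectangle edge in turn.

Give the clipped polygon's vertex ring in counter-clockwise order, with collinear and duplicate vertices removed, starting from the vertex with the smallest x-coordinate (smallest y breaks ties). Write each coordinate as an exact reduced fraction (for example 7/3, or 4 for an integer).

Clipped polygon: [(8,1) (79/7,1) (83/7,3) (8,3)]

1. After x ≥ 8: [(8,0) (11,0) (15,14) (8,154/13)]
2. After x ≤ 13: [(8,0) (11,0) (13,7) (13,174/13) (8,154/13)]
3. After y ≥ 1: [(8,1) (79/7,1) (13,7) (13,174/13) (8,154/13)]
4. After y ≤ 3: [(8,3) (8,1) (79/7,1) (83/7,3)]
5. Canonical ring: [(8,1) (79/7,1) (83/7,3) (8,3)]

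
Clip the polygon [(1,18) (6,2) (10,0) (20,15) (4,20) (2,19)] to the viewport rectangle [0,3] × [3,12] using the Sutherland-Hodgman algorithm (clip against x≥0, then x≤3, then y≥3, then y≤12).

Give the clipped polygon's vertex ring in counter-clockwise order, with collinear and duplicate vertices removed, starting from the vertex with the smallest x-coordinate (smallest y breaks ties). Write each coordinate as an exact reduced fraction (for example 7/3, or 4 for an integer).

Clipped polygon: [(23/8,12) (3,58/5) (3,12)]

1. After x ≥ 0: [(1,18) (6,2) (10,0) (20,15) (4,20) (2,19)]
2. After x ≤ 3: [(1,18) (3,58/5) (3,39/2) (2,19)]
3. After y ≥ 3: [(1,18) (3,58/5) (3,39/2) (2,19)]
4. After y ≤ 12: [(23/8,12) (3,58/5) (3,12)]
5. Canonical ring: [(23/8,12) (3,58/5) (3,12)]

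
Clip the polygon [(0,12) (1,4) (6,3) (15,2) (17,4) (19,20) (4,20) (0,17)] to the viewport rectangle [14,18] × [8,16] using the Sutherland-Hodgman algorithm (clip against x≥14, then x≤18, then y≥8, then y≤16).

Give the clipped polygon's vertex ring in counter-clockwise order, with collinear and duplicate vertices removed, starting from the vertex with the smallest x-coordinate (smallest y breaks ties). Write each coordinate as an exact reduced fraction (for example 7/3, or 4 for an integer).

1. After x ≥ 14: [(14,19/9) (15,2) (17,4) (19,20) (14,20)]
2. After x ≤ 18: [(14,19/9) (15,2) (17,4) (18,12) (18,20) (14,20)]
3. After y ≥ 8: [(14,8) (35/2,8) (18,12) (18,20) (14,20)]
4. After y ≤ 16: [(14,16) (14,8) (35/2,8) (18,12) (18,16)]
5. Canonical ring: [(14,8) (35/2,8) (18,12) (18,16) (14,16)]

Clipped polygon: [(14,8) (35/2,8) (18,12) (18,16) (14,16)]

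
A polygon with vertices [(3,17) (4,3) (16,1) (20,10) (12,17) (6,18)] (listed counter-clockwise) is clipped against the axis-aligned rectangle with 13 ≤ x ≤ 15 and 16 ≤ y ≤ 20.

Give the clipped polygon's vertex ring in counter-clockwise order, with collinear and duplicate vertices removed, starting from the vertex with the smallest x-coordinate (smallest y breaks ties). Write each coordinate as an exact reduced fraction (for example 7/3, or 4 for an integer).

1. After x ≥ 13: [(13,3/2) (16,1) (20,10) (13,129/8)]
2. After x ≤ 15: [(13,3/2) (15,7/6) (15,115/8) (13,129/8)]
3. After y ≥ 16: [(13,16) (92/7,16) (13,129/8)]
4. After y ≤ 20: [(13,16) (92/7,16) (13,129/8)]
5. Canonical ring: [(13,16) (92/7,16) (13,129/8)]

Clipped polygon: [(13,16) (92/7,16) (13,129/8)]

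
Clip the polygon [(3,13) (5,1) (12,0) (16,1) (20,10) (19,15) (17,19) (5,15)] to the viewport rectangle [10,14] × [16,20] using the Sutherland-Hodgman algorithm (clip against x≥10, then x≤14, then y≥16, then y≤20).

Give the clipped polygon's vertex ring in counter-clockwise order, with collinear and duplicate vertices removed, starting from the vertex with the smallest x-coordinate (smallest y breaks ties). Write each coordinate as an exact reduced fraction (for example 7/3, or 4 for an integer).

1. After x ≥ 10: [(10,2/7) (12,0) (16,1) (20,10) (19,15) (17,19) (10,50/3)]
2. After x ≤ 14: [(10,2/7) (12,0) (14,1/2) (14,18) (10,50/3)]
3. After y ≥ 16: [(10,16) (14,16) (14,18) (10,50/3)]
4. After y ≤ 20: [(10,16) (14,16) (14,18) (10,50/3)]
5. Canonical ring: [(10,16) (14,16) (14,18) (10,50/3)]

Clipped polygon: [(10,16) (14,16) (14,18) (10,50/3)]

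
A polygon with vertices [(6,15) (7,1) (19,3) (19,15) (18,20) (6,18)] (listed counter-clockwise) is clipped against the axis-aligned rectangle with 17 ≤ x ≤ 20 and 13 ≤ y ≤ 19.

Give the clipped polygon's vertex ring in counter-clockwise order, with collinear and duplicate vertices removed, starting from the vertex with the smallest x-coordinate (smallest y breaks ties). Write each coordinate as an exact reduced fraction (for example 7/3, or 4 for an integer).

1. After x ≥ 17: [(17,8/3) (19,3) (19,15) (18,20) (17,119/6)]
2. After x ≤ 20: [(17,8/3) (19,3) (19,15) (18,20) (17,119/6)]
3. After y ≥ 13: [(17,13) (19,13) (19,15) (18,20) (17,119/6)]
4. After y ≤ 19: [(17,19) (17,13) (19,13) (19,15) (91/5,19)]
5. Canonical ring: [(17,13) (19,13) (19,15) (91/5,19) (17,19)]

Clipped polygon: [(17,13) (19,13) (19,15) (91/5,19) (17,19)]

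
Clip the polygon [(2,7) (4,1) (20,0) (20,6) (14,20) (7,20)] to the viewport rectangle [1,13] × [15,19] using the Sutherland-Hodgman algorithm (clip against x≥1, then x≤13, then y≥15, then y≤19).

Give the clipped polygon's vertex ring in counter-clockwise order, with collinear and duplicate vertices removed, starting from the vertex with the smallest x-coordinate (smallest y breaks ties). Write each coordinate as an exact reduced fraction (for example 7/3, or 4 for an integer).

Clipped polygon: [(66/13,15) (13,15) (13,19) (86/13,19)]

1. After x ≥ 1: [(2,7) (4,1) (20,0) (20,6) (14,20) (7,20)]
2. After x ≤ 13: [(2,7) (4,1) (13,7/16) (13,20) (7,20)]
3. After y ≥ 15: [(66/13,15) (13,15) (13,20) (7,20)]
4. After y ≤ 19: [(86/13,19) (66/13,15) (13,15) (13,19)]
5. Canonical ring: [(66/13,15) (13,15) (13,19) (86/13,19)]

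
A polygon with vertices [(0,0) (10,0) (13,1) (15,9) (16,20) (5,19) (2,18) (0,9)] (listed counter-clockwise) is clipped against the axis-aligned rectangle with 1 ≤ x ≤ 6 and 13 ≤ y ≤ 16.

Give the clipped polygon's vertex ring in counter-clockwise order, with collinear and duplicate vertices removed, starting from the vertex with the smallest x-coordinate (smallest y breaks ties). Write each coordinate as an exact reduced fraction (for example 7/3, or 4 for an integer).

1. After x ≥ 1: [(1,0) (10,0) (13,1) (15,9) (16,20) (5,19) (2,18) (1,27/2)]
2. After x ≤ 6: [(1,0) (6,0) (6,210/11) (5,19) (2,18) (1,27/2)]
3. After y ≥ 13: [(1,13) (6,13) (6,210/11) (5,19) (2,18) (1,27/2)]
4. After y ≤ 16: [(1,13) (6,13) (6,16) (14/9,16) (1,27/2)]
5. Canonical ring: [(1,13) (6,13) (6,16) (14/9,16) (1,27/2)]

Clipped polygon: [(1,13) (6,13) (6,16) (14/9,16) (1,27/2)]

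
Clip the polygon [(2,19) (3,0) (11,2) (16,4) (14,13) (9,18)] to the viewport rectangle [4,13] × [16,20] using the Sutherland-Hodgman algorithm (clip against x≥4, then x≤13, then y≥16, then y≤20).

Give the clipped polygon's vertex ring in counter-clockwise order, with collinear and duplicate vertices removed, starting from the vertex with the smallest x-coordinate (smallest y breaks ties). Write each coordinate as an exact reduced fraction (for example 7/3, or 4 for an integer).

1. After x ≥ 4: [(4,131/7) (4,1/4) (11,2) (16,4) (14,13) (9,18)]
2. After x ≤ 13: [(4,131/7) (4,1/4) (11,2) (13,14/5) (13,14) (9,18)]
3. After y ≥ 16: [(4,131/7) (4,16) (11,16) (9,18)]
4. After y ≤ 20: [(4,131/7) (4,16) (11,16) (9,18)]
5. Canonical ring: [(4,16) (11,16) (9,18) (4,131/7)]

Clipped polygon: [(4,16) (11,16) (9,18) (4,131/7)]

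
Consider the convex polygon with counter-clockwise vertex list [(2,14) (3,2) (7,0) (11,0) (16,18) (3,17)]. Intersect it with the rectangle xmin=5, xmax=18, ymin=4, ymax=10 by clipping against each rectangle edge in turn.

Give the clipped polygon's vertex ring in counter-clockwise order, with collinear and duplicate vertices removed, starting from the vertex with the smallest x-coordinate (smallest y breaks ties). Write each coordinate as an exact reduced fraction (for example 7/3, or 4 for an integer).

1. After x ≥ 5: [(5,1) (7,0) (11,0) (16,18) (5,223/13)]
2. After x ≤ 18: [(5,1) (7,0) (11,0) (16,18) (5,223/13)]
3. After y ≥ 4: [(5,4) (109/9,4) (16,18) (5,223/13)]
4. After y ≤ 10: [(5,10) (5,4) (109/9,4) (124/9,10)]
5. Canonical ring: [(5,4) (109/9,4) (124/9,10) (5,10)]

Clipped polygon: [(5,4) (109/9,4) (124/9,10) (5,10)]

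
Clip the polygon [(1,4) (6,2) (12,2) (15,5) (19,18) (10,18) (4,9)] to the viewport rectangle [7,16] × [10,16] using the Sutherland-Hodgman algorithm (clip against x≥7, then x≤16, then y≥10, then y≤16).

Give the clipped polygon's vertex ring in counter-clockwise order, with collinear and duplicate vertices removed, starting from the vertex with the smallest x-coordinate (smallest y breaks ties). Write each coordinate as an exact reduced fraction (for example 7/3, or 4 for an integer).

Clipped polygon: [(7,10) (16,10) (16,16) (26/3,16) (7,27/2)]

1. After x ≥ 7: [(7,2) (12,2) (15,5) (19,18) (10,18) (7,27/2)]
2. After x ≤ 16: [(7,2) (12,2) (15,5) (16,33/4) (16,18) (10,18) (7,27/2)]
3. After y ≥ 10: [(7,10) (16,10) (16,18) (10,18) (7,27/2)]
4. After y ≤ 16: [(7,10) (16,10) (16,16) (26/3,16) (7,27/2)]
5. Canonical ring: [(7,10) (16,10) (16,16) (26/3,16) (7,27/2)]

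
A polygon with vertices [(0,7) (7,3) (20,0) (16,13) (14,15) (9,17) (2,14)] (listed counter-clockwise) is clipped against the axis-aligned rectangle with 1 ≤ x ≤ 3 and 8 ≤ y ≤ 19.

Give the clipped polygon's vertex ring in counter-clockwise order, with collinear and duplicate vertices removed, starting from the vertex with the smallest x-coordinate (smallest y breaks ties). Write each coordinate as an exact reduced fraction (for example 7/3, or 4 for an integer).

Clipped polygon: [(1,8) (3,8) (3,101/7) (2,14) (1,21/2)]

1. After x ≥ 1: [(1,21/2) (1,45/7) (7,3) (20,0) (16,13) (14,15) (9,17) (2,14)]
2. After x ≤ 3: [(1,21/2) (1,45/7) (3,37/7) (3,101/7) (2,14)]
3. After y ≥ 8: [(1,21/2) (1,8) (3,8) (3,101/7) (2,14)]
4. After y ≤ 19: [(1,21/2) (1,8) (3,8) (3,101/7) (2,14)]
5. Canonical ring: [(1,8) (3,8) (3,101/7) (2,14) (1,21/2)]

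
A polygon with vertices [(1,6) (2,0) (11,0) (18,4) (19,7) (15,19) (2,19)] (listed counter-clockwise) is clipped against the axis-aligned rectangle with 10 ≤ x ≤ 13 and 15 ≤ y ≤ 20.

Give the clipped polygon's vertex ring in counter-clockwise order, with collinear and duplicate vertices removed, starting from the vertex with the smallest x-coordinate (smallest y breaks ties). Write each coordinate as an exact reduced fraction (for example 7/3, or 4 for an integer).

Clipped polygon: [(10,15) (13,15) (13,19) (10,19)]

1. After x ≥ 10: [(10,0) (11,0) (18,4) (19,7) (15,19) (10,19)]
2. After x ≤ 13: [(10,0) (11,0) (13,8/7) (13,19) (10,19)]
3. After y ≥ 15: [(10,15) (13,15) (13,19) (10,19)]
4. After y ≤ 20: [(10,15) (13,15) (13,19) (10,19)]
5. Canonical ring: [(10,15) (13,15) (13,19) (10,19)]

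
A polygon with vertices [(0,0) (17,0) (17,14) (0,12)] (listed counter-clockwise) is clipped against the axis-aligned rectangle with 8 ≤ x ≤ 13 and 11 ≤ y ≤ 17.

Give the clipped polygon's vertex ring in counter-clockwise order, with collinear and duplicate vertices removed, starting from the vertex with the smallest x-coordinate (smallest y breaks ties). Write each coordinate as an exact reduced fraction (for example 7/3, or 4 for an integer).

Clipped polygon: [(8,11) (13,11) (13,230/17) (8,220/17)]

1. After x ≥ 8: [(8,0) (17,0) (17,14) (8,220/17)]
2. After x ≤ 13: [(8,0) (13,0) (13,230/17) (8,220/17)]
3. After y ≥ 11: [(8,11) (13,11) (13,230/17) (8,220/17)]
4. After y ≤ 17: [(8,11) (13,11) (13,230/17) (8,220/17)]
5. Canonical ring: [(8,11) (13,11) (13,230/17) (8,220/17)]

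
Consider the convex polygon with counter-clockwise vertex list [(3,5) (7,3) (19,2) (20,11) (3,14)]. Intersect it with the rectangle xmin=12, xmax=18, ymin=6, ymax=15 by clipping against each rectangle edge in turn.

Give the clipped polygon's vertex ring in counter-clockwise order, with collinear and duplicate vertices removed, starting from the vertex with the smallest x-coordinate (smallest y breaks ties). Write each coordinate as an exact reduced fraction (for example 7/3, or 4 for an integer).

Clipped polygon: [(12,6) (18,6) (18,193/17) (12,211/17)]

1. After x ≥ 12: [(12,31/12) (19,2) (20,11) (12,211/17)]
2. After x ≤ 18: [(12,31/12) (18,25/12) (18,193/17) (12,211/17)]
3. After y ≥ 6: [(12,6) (18,6) (18,193/17) (12,211/17)]
4. After y ≤ 15: [(12,6) (18,6) (18,193/17) (12,211/17)]
5. Canonical ring: [(12,6) (18,6) (18,193/17) (12,211/17)]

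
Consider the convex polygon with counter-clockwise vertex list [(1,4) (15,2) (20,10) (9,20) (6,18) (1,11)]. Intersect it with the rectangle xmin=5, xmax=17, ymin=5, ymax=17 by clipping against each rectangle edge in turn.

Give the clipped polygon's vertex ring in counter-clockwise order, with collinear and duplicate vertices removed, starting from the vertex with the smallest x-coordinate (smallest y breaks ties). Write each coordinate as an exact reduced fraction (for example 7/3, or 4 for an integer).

1. After x ≥ 5: [(5,24/7) (15,2) (20,10) (9,20) (6,18) (5,83/5)]
2. After x ≤ 17: [(5,24/7) (15,2) (17,26/5) (17,140/11) (9,20) (6,18) (5,83/5)]
3. After y ≥ 5: [(5,5) (135/8,5) (17,26/5) (17,140/11) (9,20) (6,18) (5,83/5)]
4. After y ≤ 17: [(5,5) (135/8,5) (17,26/5) (17,140/11) (123/10,17) (37/7,17) (5,83/5)]
5. Canonical ring: [(5,5) (135/8,5) (17,26/5) (17,140/11) (123/10,17) (37/7,17) (5,83/5)]

Clipped polygon: [(5,5) (135/8,5) (17,26/5) (17,140/11) (123/10,17) (37/7,17) (5,83/5)]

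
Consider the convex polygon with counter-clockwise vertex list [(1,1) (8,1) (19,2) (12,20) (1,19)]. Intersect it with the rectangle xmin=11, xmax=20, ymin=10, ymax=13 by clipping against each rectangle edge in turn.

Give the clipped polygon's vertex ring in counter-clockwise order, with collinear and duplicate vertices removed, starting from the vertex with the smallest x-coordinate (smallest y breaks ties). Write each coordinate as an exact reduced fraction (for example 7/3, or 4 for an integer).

1. After x ≥ 11: [(11,14/11) (19,2) (12,20) (11,219/11)]
2. After x ≤ 20: [(11,14/11) (19,2) (12,20) (11,219/11)]
3. After y ≥ 10: [(11,10) (143/9,10) (12,20) (11,219/11)]
4. After y ≤ 13: [(11,13) (11,10) (143/9,10) (265/18,13)]
5. Canonical ring: [(11,10) (143/9,10) (265/18,13) (11,13)]

Clipped polygon: [(11,10) (143/9,10) (265/18,13) (11,13)]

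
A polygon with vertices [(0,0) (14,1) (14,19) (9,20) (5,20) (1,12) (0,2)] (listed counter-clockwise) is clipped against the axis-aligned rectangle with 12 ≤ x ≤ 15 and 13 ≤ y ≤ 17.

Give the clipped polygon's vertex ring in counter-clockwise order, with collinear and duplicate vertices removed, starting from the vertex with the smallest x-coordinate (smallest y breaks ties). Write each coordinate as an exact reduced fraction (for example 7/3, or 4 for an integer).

1. After x ≥ 12: [(12,6/7) (14,1) (14,19) (12,97/5)]
2. After x ≤ 15: [(12,6/7) (14,1) (14,19) (12,97/5)]
3. After y ≥ 13: [(12,13) (14,13) (14,19) (12,97/5)]
4. After y ≤ 17: [(12,17) (12,13) (14,13) (14,17)]
5. Canonical ring: [(12,13) (14,13) (14,17) (12,17)]

Clipped polygon: [(12,13) (14,13) (14,17) (12,17)]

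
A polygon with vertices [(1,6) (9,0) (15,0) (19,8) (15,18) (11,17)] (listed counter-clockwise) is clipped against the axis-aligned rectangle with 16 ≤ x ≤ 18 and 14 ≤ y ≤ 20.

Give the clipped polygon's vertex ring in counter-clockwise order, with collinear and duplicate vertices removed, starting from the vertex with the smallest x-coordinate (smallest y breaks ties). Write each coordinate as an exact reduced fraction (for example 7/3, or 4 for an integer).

Clipped polygon: [(16,14) (83/5,14) (16,31/2)]

1. After x ≥ 16: [(16,2) (19,8) (16,31/2)]
2. After x ≤ 18: [(16,2) (18,6) (18,21/2) (16,31/2)]
3. After y ≥ 14: [(16,14) (83/5,14) (16,31/2)]
4. After y ≤ 20: [(16,14) (83/5,14) (16,31/2)]
5. Canonical ring: [(16,14) (83/5,14) (16,31/2)]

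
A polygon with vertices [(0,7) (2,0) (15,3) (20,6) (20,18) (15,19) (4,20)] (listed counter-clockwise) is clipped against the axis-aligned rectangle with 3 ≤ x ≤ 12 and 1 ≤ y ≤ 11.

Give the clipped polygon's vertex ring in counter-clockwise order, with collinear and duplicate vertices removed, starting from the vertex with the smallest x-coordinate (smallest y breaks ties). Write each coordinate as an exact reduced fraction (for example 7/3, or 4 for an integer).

1. After x ≥ 3: [(3,67/4) (3,3/13) (15,3) (20,6) (20,18) (15,19) (4,20)]
2. After x ≤ 12: [(3,67/4) (3,3/13) (12,30/13) (12,212/11) (4,20)]
3. After y ≥ 1: [(3,67/4) (3,1) (19/3,1) (12,30/13) (12,212/11) (4,20)]
4. After y ≤ 11: [(3,11) (3,1) (19/3,1) (12,30/13) (12,11)]
5. Canonical ring: [(3,1) (19/3,1) (12,30/13) (12,11) (3,11)]

Clipped polygon: [(3,1) (19/3,1) (12,30/13) (12,11) (3,11)]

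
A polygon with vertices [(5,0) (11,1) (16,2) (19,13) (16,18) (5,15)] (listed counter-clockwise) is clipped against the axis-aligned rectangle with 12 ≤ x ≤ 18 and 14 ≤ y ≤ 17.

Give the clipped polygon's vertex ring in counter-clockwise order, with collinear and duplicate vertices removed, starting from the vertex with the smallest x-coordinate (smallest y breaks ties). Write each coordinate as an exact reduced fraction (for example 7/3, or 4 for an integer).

Clipped polygon: [(12,14) (18,14) (18,44/3) (83/5,17) (37/3,17) (12,186/11)]

1. After x ≥ 12: [(12,6/5) (16,2) (19,13) (16,18) (12,186/11)]
2. After x ≤ 18: [(12,6/5) (16,2) (18,28/3) (18,44/3) (16,18) (12,186/11)]
3. After y ≥ 14: [(12,14) (18,14) (18,44/3) (16,18) (12,186/11)]
4. After y ≤ 17: [(12,14) (18,14) (18,44/3) (83/5,17) (37/3,17) (12,186/11)]
5. Canonical ring: [(12,14) (18,14) (18,44/3) (83/5,17) (37/3,17) (12,186/11)]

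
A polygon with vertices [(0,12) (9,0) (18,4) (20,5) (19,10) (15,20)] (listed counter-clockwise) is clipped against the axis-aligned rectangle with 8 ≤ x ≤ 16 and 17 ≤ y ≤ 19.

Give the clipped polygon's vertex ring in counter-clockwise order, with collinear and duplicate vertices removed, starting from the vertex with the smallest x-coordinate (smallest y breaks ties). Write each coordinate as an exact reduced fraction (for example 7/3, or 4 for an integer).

1. After x ≥ 8: [(8,244/15) (8,4/3) (9,0) (18,4) (20,5) (19,10) (15,20)]
2. After x ≤ 16: [(8,244/15) (8,4/3) (9,0) (16,28/9) (16,35/2) (15,20)]
3. After y ≥ 17: [(75/8,17) (16,17) (16,35/2) (15,20)]
4. After y ≤ 19: [(105/8,19) (75/8,17) (16,17) (16,35/2) (77/5,19)]
5. Canonical ring: [(75/8,17) (16,17) (16,35/2) (77/5,19) (105/8,19)]

Clipped polygon: [(75/8,17) (16,17) (16,35/2) (77/5,19) (105/8,19)]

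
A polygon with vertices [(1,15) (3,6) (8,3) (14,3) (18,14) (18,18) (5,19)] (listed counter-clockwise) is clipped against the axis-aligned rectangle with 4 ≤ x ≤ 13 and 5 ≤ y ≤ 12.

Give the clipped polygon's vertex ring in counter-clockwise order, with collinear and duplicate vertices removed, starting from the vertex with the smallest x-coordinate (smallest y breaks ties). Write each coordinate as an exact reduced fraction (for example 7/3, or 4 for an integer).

Clipped polygon: [(4,27/5) (14/3,5) (13,5) (13,12) (4,12)]

1. After x ≥ 4: [(4,18) (4,27/5) (8,3) (14,3) (18,14) (18,18) (5,19)]
2. After x ≤ 13: [(4,18) (4,27/5) (8,3) (13,3) (13,239/13) (5,19)]
3. After y ≥ 5: [(4,18) (4,27/5) (14/3,5) (13,5) (13,239/13) (5,19)]
4. After y ≤ 12: [(4,12) (4,27/5) (14/3,5) (13,5) (13,12)]
5. Canonical ring: [(4,27/5) (14/3,5) (13,5) (13,12) (4,12)]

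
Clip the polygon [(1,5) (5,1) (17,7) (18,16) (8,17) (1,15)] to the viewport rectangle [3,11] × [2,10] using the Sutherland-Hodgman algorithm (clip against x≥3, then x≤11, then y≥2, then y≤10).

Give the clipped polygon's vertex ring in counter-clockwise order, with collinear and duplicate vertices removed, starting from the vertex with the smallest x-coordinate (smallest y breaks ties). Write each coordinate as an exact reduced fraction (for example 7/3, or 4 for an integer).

1. After x ≥ 3: [(3,3) (5,1) (17,7) (18,16) (8,17) (3,109/7)]
2. After x ≤ 11: [(3,3) (5,1) (11,4) (11,167/10) (8,17) (3,109/7)]
3. After y ≥ 2: [(3,3) (4,2) (7,2) (11,4) (11,167/10) (8,17) (3,109/7)]
4. After y ≤ 10: [(3,10) (3,3) (4,2) (7,2) (11,4) (11,10)]
5. Canonical ring: [(3,3) (4,2) (7,2) (11,4) (11,10) (3,10)]

Clipped polygon: [(3,3) (4,2) (7,2) (11,4) (11,10) (3,10)]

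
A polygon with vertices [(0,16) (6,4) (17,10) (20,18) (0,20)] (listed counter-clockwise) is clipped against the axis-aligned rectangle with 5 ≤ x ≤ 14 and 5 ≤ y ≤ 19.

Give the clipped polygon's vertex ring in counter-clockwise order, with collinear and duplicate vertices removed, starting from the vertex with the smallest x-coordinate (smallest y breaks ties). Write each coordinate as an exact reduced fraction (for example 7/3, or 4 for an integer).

1. After x ≥ 5: [(5,6) (6,4) (17,10) (20,18) (5,39/2)]
2. After x ≤ 14: [(5,6) (6,4) (14,92/11) (14,93/5) (5,39/2)]
3. After y ≥ 5: [(5,6) (11/2,5) (47/6,5) (14,92/11) (14,93/5) (5,39/2)]
4. After y ≤ 19: [(5,19) (5,6) (11/2,5) (47/6,5) (14,92/11) (14,93/5) (10,19)]
5. Canonical ring: [(5,6) (11/2,5) (47/6,5) (14,92/11) (14,93/5) (10,19) (5,19)]

Clipped polygon: [(5,6) (11/2,5) (47/6,5) (14,92/11) (14,93/5) (10,19) (5,19)]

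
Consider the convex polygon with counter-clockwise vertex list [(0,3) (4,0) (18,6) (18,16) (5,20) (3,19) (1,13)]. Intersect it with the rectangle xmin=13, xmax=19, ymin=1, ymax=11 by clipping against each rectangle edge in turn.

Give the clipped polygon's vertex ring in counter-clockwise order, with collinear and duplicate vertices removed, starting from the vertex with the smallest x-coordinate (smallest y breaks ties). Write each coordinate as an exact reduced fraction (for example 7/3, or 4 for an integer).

1. After x ≥ 13: [(13,27/7) (18,6) (18,16) (13,228/13)]
2. After x ≤ 19: [(13,27/7) (18,6) (18,16) (13,228/13)]
3. After y ≥ 1: [(13,27/7) (18,6) (18,16) (13,228/13)]
4. After y ≤ 11: [(13,11) (13,27/7) (18,6) (18,11)]
5. Canonical ring: [(13,27/7) (18,6) (18,11) (13,11)]

Clipped polygon: [(13,27/7) (18,6) (18,11) (13,11)]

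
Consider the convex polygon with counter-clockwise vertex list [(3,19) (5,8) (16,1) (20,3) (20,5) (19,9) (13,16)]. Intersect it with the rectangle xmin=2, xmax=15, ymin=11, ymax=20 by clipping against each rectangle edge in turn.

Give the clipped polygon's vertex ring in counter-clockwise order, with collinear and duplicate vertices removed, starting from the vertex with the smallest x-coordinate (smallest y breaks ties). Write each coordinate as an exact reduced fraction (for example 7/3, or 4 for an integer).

Clipped polygon: [(3,19) (49/11,11) (15,11) (15,41/3) (13,16)]

1. After x ≥ 2: [(3,19) (5,8) (16,1) (20,3) (20,5) (19,9) (13,16)]
2. After x ≤ 15: [(3,19) (5,8) (15,18/11) (15,41/3) (13,16)]
3. After y ≥ 11: [(3,19) (49/11,11) (15,11) (15,41/3) (13,16)]
4. After y ≤ 20: [(3,19) (49/11,11) (15,11) (15,41/3) (13,16)]
5. Canonical ring: [(3,19) (49/11,11) (15,11) (15,41/3) (13,16)]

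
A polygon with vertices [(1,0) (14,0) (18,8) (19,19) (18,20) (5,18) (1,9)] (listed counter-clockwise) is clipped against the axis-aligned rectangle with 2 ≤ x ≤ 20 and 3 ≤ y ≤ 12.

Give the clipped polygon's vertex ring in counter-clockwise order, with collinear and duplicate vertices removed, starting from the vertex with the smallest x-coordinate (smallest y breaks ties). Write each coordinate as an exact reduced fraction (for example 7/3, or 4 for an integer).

1. After x ≥ 2: [(2,0) (14,0) (18,8) (19,19) (18,20) (5,18) (2,45/4)]
2. After x ≤ 20: [(2,0) (14,0) (18,8) (19,19) (18,20) (5,18) (2,45/4)]
3. After y ≥ 3: [(2,3) (31/2,3) (18,8) (19,19) (18,20) (5,18) (2,45/4)]
4. After y ≤ 12: [(2,3) (31/2,3) (18,8) (202/11,12) (7/3,12) (2,45/4)]
5. Canonical ring: [(2,3) (31/2,3) (18,8) (202/11,12) (7/3,12) (2,45/4)]

Clipped polygon: [(2,3) (31/2,3) (18,8) (202/11,12) (7/3,12) (2,45/4)]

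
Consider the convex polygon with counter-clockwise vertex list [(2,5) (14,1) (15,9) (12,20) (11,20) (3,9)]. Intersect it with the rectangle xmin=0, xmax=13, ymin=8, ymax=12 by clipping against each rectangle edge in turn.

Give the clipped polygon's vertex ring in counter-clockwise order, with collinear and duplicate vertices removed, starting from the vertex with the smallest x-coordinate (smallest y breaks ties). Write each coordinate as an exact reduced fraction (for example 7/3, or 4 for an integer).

Clipped polygon: [(11/4,8) (13,8) (13,12) (57/11,12) (3,9)]

1. After x ≥ 0: [(2,5) (14,1) (15,9) (12,20) (11,20) (3,9)]
2. After x ≤ 13: [(2,5) (13,4/3) (13,49/3) (12,20) (11,20) (3,9)]
3. After y ≥ 8: [(11/4,8) (13,8) (13,49/3) (12,20) (11,20) (3,9)]
4. After y ≤ 12: [(11/4,8) (13,8) (13,12) (57/11,12) (3,9)]
5. Canonical ring: [(11/4,8) (13,8) (13,12) (57/11,12) (3,9)]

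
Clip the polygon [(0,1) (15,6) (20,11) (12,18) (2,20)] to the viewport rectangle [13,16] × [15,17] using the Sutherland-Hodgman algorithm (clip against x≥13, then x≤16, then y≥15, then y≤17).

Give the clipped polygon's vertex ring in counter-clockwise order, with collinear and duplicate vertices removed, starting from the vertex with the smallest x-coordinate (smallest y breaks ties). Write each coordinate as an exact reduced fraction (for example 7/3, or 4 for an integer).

1. After x ≥ 13: [(13,16/3) (15,6) (20,11) (13,137/8)]
2. After x ≤ 16: [(13,16/3) (15,6) (16,7) (16,29/2) (13,137/8)]
3. After y ≥ 15: [(13,15) (108/7,15) (13,137/8)]
4. After y ≤ 17: [(13,17) (13,15) (108/7,15) (92/7,17)]
5. Canonical ring: [(13,15) (108/7,15) (92/7,17) (13,17)]

Clipped polygon: [(13,15) (108/7,15) (92/7,17) (13,17)]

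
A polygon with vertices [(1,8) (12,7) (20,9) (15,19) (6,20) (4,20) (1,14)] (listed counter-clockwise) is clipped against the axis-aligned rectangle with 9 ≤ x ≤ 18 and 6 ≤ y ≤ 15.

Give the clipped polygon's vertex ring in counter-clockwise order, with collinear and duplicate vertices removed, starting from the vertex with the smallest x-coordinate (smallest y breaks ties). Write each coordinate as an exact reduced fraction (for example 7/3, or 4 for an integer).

Clipped polygon: [(9,80/11) (12,7) (18,17/2) (18,13) (17,15) (9,15)]

1. After x ≥ 9: [(9,80/11) (12,7) (20,9) (15,19) (9,59/3)]
2. After x ≤ 18: [(9,80/11) (12,7) (18,17/2) (18,13) (15,19) (9,59/3)]
3. After y ≥ 6: [(9,80/11) (12,7) (18,17/2) (18,13) (15,19) (9,59/3)]
4. After y ≤ 15: [(9,15) (9,80/11) (12,7) (18,17/2) (18,13) (17,15)]
5. Canonical ring: [(9,80/11) (12,7) (18,17/2) (18,13) (17,15) (9,15)]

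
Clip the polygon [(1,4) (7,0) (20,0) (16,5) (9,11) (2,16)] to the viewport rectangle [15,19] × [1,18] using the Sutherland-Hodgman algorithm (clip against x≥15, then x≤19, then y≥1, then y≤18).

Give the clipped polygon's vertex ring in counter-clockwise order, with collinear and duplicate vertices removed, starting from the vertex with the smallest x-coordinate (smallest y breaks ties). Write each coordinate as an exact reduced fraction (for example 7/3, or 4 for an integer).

1. After x ≥ 15: [(15,0) (20,0) (16,5) (15,41/7)]
2. After x ≤ 19: [(15,0) (19,0) (19,5/4) (16,5) (15,41/7)]
3. After y ≥ 1: [(15,1) (19,1) (19,5/4) (16,5) (15,41/7)]
4. After y ≤ 18: [(15,1) (19,1) (19,5/4) (16,5) (15,41/7)]
5. Canonical ring: [(15,1) (19,1) (19,5/4) (16,5) (15,41/7)]

Clipped polygon: [(15,1) (19,1) (19,5/4) (16,5) (15,41/7)]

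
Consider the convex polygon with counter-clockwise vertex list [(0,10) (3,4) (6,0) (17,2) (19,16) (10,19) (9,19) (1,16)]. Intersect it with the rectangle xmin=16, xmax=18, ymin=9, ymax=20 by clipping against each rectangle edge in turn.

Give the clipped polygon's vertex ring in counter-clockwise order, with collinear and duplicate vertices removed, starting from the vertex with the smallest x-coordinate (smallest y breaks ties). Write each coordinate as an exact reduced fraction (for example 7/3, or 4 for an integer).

Clipped polygon: [(16,9) (18,9) (18,49/3) (16,17)]

1. After x ≥ 16: [(16,20/11) (17,2) (19,16) (16,17)]
2. After x ≤ 18: [(16,20/11) (17,2) (18,9) (18,49/3) (16,17)]
3. After y ≥ 9: [(16,9) (18,9) (18,9) (18,49/3) (16,17)]
4. After y ≤ 20: [(16,9) (18,9) (18,9) (18,49/3) (16,17)]
5. Canonical ring: [(16,9) (18,9) (18,49/3) (16,17)]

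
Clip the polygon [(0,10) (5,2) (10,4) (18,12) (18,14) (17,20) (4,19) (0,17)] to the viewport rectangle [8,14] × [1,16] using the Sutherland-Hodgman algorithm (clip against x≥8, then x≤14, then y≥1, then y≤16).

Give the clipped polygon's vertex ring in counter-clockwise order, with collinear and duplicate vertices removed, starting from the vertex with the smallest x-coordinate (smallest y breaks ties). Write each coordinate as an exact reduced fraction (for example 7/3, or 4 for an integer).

1. After x ≥ 8: [(8,16/5) (10,4) (18,12) (18,14) (17,20) (8,251/13)]
2. After x ≤ 14: [(8,16/5) (10,4) (14,8) (14,257/13) (8,251/13)]
3. After y ≥ 1: [(8,16/5) (10,4) (14,8) (14,257/13) (8,251/13)]
4. After y ≤ 16: [(8,16) (8,16/5) (10,4) (14,8) (14,16)]
5. Canonical ring: [(8,16/5) (10,4) (14,8) (14,16) (8,16)]

Clipped polygon: [(8,16/5) (10,4) (14,8) (14,16) (8,16)]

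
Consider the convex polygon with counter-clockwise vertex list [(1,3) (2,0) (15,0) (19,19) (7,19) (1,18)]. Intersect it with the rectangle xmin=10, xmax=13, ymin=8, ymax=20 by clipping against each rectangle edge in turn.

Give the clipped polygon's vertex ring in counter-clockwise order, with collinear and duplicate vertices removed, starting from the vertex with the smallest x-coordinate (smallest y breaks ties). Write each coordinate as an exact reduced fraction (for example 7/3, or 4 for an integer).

1. After x ≥ 10: [(10,0) (15,0) (19,19) (10,19)]
2. After x ≤ 13: [(10,0) (13,0) (13,19) (10,19)]
3. After y ≥ 8: [(10,8) (13,8) (13,19) (10,19)]
4. After y ≤ 20: [(10,8) (13,8) (13,19) (10,19)]
5. Canonical ring: [(10,8) (13,8) (13,19) (10,19)]

Clipped polygon: [(10,8) (13,8) (13,19) (10,19)]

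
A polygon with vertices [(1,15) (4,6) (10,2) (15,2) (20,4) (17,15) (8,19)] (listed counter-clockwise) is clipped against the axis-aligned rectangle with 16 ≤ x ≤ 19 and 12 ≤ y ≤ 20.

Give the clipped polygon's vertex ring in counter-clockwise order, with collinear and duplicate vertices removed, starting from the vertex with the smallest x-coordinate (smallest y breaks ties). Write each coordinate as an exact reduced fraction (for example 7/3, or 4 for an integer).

Clipped polygon: [(16,12) (196/11,12) (17,15) (16,139/9)]

1. After x ≥ 16: [(16,12/5) (20,4) (17,15) (16,139/9)]
2. After x ≤ 19: [(16,12/5) (19,18/5) (19,23/3) (17,15) (16,139/9)]
3. After y ≥ 12: [(16,12) (196/11,12) (17,15) (16,139/9)]
4. After y ≤ 20: [(16,12) (196/11,12) (17,15) (16,139/9)]
5. Canonical ring: [(16,12) (196/11,12) (17,15) (16,139/9)]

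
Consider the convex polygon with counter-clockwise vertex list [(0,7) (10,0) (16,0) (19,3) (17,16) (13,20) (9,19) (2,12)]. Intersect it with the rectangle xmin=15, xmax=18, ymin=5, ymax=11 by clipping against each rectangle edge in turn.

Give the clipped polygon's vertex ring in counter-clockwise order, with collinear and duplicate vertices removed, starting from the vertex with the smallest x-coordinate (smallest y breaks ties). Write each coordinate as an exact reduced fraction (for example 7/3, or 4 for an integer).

1. After x ≥ 15: [(15,0) (16,0) (19,3) (17,16) (15,18)]
2. After x ≤ 18: [(15,0) (16,0) (18,2) (18,19/2) (17,16) (15,18)]
3. After y ≥ 5: [(15,5) (18,5) (18,19/2) (17,16) (15,18)]
4. After y ≤ 11: [(15,11) (15,5) (18,5) (18,19/2) (231/13,11)]
5. Canonical ring: [(15,5) (18,5) (18,19/2) (231/13,11) (15,11)]

Clipped polygon: [(15,5) (18,5) (18,19/2) (231/13,11) (15,11)]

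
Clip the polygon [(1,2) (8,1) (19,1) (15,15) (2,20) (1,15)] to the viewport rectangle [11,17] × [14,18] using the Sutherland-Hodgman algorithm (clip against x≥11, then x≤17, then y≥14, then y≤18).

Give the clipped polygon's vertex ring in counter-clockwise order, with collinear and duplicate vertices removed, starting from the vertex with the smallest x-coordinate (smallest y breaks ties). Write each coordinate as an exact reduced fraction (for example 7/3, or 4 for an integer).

Clipped polygon: [(11,14) (107/7,14) (15,15) (11,215/13)]

1. After x ≥ 11: [(11,1) (19,1) (15,15) (11,215/13)]
2. After x ≤ 17: [(11,1) (17,1) (17,8) (15,15) (11,215/13)]
3. After y ≥ 14: [(11,14) (107/7,14) (15,15) (11,215/13)]
4. After y ≤ 18: [(11,14) (107/7,14) (15,15) (11,215/13)]
5. Canonical ring: [(11,14) (107/7,14) (15,15) (11,215/13)]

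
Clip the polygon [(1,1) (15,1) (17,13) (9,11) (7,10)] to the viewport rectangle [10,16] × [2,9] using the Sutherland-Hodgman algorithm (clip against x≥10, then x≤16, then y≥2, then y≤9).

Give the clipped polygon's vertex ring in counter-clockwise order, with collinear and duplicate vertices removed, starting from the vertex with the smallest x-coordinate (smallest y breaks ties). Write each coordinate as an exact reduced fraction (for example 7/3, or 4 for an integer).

1. After x ≥ 10: [(10,1) (15,1) (17,13) (10,45/4)]
2. After x ≤ 16: [(10,1) (15,1) (16,7) (16,51/4) (10,45/4)]
3. After y ≥ 2: [(10,2) (91/6,2) (16,7) (16,51/4) (10,45/4)]
4. After y ≤ 9: [(10,9) (10,2) (91/6,2) (16,7) (16,9)]
5. Canonical ring: [(10,2) (91/6,2) (16,7) (16,9) (10,9)]

Clipped polygon: [(10,2) (91/6,2) (16,7) (16,9) (10,9)]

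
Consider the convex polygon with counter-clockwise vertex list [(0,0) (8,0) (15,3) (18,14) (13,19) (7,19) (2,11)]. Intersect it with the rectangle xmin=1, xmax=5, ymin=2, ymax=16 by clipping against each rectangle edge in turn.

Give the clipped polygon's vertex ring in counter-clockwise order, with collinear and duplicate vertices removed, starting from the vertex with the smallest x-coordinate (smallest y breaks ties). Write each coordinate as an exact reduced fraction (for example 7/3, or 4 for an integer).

Clipped polygon: [(1,2) (5,2) (5,79/5) (2,11) (1,11/2)]

1. After x ≥ 1: [(1,11/2) (1,0) (8,0) (15,3) (18,14) (13,19) (7,19) (2,11)]
2. After x ≤ 5: [(1,11/2) (1,0) (5,0) (5,79/5) (2,11)]
3. After y ≥ 2: [(1,11/2) (1,2) (5,2) (5,79/5) (2,11)]
4. After y ≤ 16: [(1,11/2) (1,2) (5,2) (5,79/5) (2,11)]
5. Canonical ring: [(1,2) (5,2) (5,79/5) (2,11) (1,11/2)]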